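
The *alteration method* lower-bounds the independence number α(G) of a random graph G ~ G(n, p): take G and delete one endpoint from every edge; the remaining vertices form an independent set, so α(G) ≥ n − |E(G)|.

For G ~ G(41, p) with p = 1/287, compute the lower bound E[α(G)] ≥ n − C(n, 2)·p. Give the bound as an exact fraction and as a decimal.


E[|E(G)|] = C(41, 2)·p = 820 · (1/287) = 20/7.
E[α(G)] ≥ n − E[|E(G)|] = 41 − 20/7 = 267/7.
Numerically: ≈ 38.142857.
(This is only a lower bound; the true E[α(G)] may be larger.)

E[α(G)] ≥ 267/7 ≈ 38.142857.


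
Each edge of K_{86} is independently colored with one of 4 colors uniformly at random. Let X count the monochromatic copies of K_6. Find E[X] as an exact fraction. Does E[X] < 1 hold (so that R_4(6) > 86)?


E[X] = C(86, 6) · 4^{1 − 15} = 470155077 · 4^{−14} = 470155077/268435456.
As a reduced fraction: E[X] = 470155077/268435456 ≈ 1.75146.
Is E[X] < 1? NO.
Since E[X] ≥ 1, the first-moment bound is inconclusive at n = 86; it does NOT by itself certify R_4(6) > 86.

E[X] = 470155077/268435456 ≈ 1.75146; E[X] ≥ 1; first-moment method inconclusive here.


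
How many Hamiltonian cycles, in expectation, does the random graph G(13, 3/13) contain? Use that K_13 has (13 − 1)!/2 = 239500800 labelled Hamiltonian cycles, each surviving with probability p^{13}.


K_13 has (13 − 1)!/2 = 239500800 labelled Hamiltonian cycles.
For each such Hamiltonian cycle H, let X_H = 1 if all 13 edges of H are present in G. Then P[X_H = 1] = p^{13} = (3/13)^{13} = 1594323/302875106592253.
Summing the indicators: E[X] = Σ_H E[X_H] = 239500800 · p^{13} = 239500800 · 1594323/302875106592253 = 381841633958400/302875106592253.
Numerically: E[X] ≈ 1.261.

E[X] = 239500800 · (3/13)^{13} = 381841633958400/302875106592253 ≈ 1.261.


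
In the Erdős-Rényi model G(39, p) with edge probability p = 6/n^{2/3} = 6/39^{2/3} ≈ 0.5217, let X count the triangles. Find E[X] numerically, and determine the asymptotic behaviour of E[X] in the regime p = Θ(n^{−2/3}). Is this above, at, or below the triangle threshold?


Number of potential triangles: C(39, 3) = 9139.
Each occurs with probability p³ ≈ (0.5217)³ ≈ 1.420118e-01.
By linearity: E[X] = C(39, 3)·p³ ≈ 9139 · 1.420118e-01 ≈ 1297.8462.
Since α = 2/3 < 1, p = c/n^{2/3} ≫ 1/n is above the triangle threshold p ~ 1/n. Asymptotically E[X] ~ (c³/6)·n^{3(1−α)} = (6³/6)·n^{1} → ∞; triangles are abundant w.h.p.

E[X] ≈ 1297.8462; in regime p = Θ(1/n^{2/3}) E[X] diverges (above the triangle threshold p ~ 1/n).


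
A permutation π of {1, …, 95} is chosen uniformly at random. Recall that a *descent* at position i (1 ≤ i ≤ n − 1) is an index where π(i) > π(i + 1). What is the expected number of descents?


Write X = Σ X_I over i = 1, …, 94, with X_I the indicator of one descent.
There are 94 indicators.
For each fixed i, the pair (π(i), π(i+1)) is a uniformly random ordered pair of distinct values from {1, …, 95}; by symmetry P[π(i) > π(i+1)] = 1/2.
By linearity: E[X] = 94 · (1/2) = (95 − 1) · (1/2) = 47 ≈ 47.000.

E[X] = 47 = 47.000.


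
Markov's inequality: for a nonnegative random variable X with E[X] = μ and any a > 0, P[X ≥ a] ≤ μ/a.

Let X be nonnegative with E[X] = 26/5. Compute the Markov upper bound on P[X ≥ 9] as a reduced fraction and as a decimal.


μ = E[X] = 26/5, a = 9.
Markov: P[X ≥ 9] ≤ μ/a = (26/5)/9 = 26/45.
Numerically: ≈ 0.57778.
(Since a = 9 > μ = 5.20000, the bound 26/45 is < 1 and informative.)

P[X ≥ 9] ≤ 26/45 ≈ 0.57778.


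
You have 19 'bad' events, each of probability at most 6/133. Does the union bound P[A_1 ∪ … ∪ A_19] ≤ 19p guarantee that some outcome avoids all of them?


Union bound: P[∪_{i=1}^{19} A_i] ≤ Σ_i P[A_i] ≤ 19·p = 19·(6/133) = 6/7.
Numerically: 6/7 ≈ 0.857.
Is 6/7 < 1? YES.
Since P[∪ A_i] ≤ 6/7 < 1, the complement has P[∩ A_i^c] ≥ 1 − 6/7 = 1/7 > 0, so some outcome avoids every A_i.

19·p = 6/7 ≈ 0.857; existence CERTIFIED by the union bound.


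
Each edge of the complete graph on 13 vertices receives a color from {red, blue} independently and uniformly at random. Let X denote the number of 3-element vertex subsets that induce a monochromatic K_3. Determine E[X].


Let X = Σ_S X_S over the C(13, 3) = 286 subsets S of size 3, where X_S = 1 if the K_3 on S is monochromatic.
For a fixed S, the K_3 on S has C(3, 2) = 3 edges. P[all 3 edges red] = (1/2)^3, and likewise for blue, so P[monochromatic] = 2·(1/2)^3 = 2^{1 − 3} = 1/4.
Summing: E[X] = C(13, 3) · 2^{1 − 3} = 286 · 1/4 = 143/2.
Numerically: E[X] ≈ 71.500.

E[X] = C(13,3)·2^(1−C(3,2)) = 143/2 ≈ 71.500.


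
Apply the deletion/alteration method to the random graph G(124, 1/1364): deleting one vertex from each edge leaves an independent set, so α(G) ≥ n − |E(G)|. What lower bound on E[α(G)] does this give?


E[|E(G)|] = C(124, 2)·p = 7626 · (1/1364) = 123/22.
E[α(G)] ≥ n − E[|E(G)|] = 124 − 123/22 = 2605/22.
Numerically: ≈ 118.409.
(This is only a lower bound; the true E[α(G)] may be larger.)

E[α(G)] ≥ 2605/22 ≈ 118.409.


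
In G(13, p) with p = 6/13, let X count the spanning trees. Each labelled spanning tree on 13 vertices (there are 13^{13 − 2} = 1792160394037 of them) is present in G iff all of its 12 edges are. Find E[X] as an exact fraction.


K_13 has 13^{13 − 2} = 1792160394037 labelled spanning trees.
For each such spanning tree H, let X_H = 1 if all 12 edges of H are present in G. Then P[X_H = 1] = p^{12} = (6/13)^{12} = 2176782336/23298085122481.
By linearity: E[X] = Σ_H E[X_H] = 1792160394037 · p^{12} = 1792160394037 · 2176782336/23298085122481 = 2176782336/13.
Numerically: E[X] ≈ 1.6744e+08.

E[X] = 1792160394037 · (6/13)^{12} = 2176782336/13 ≈ 1.6744e+08.


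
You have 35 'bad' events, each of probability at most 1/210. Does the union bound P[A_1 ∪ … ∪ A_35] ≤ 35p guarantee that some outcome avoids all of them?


Union bound: P[∪_{i=1}^{35} A_i] ≤ Σ_i P[A_i] ≤ 35·p = 35·(1/210) = 1/6.
Numerically: 1/6 ≈ 0.1667.
Is 1/6 < 1? YES.
Since P[∪ A_i] ≤ 1/6 < 1, the complement has P[∩ A_i^c] ≥ 1 − 1/6 = 5/6 > 0, so some outcome avoids every A_i.

35·p = 1/6 ≈ 0.1667; existence CERTIFIED by the union bound.


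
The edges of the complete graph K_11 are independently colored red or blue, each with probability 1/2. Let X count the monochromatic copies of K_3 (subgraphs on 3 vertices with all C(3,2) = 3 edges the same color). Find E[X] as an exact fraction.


Let X = Σ_S X_S over the C(11, 3) = 165 subsets S of size 3, where X_S = 1 if the K_3 on S is monochromatic.
For a fixed S, the K_3 on S has C(3, 2) = 3 edges. P[all 3 edges red] = (1/2)^3, and likewise for blue, so P[monochromatic] = 2·(1/2)^3 = 2^{1 − 3} = 1/4.
Summing: E[X] = C(11, 3) · 2^{1 − 3} = 165 · 1/4 = 165/4.
Numerically: E[X] ≈ 41.2500.

E[X] = C(11,3)·2^(1−C(3,2)) = 165/4 ≈ 41.2500.


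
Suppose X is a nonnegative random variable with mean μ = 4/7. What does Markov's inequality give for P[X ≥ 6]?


μ = E[X] = 4/7, a = 6.
Markov: P[X ≥ 6] ≤ μ/a = (4/7)/6 = 2/21.
Numerically: ≈ 0.0952.
(Since a = 6 > μ = 0.5714, the bound 2/21 is < 1 and informative.)

P[X ≥ 6] ≤ 2/21 ≈ 0.0952.


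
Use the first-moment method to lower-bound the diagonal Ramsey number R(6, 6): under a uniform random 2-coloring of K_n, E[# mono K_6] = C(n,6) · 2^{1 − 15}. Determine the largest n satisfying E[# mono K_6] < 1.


We need C(n, 6) · 2^{1 − 15} < 1, i.e. C(n, 6) < 2^{15 − 1} = 16384.
Check values of n near the boundary:
  n = 13: C(13, 6) = 1716; 1716 < 16384? YES
  n = 14: C(14, 6) = 3003; 3003 < 16384? YES
  n = 15: C(15, 6) = 5005; 5005 < 16384? YES
  n = 16: C(16, 6) = 8008; 8008 < 16384? YES
  n = 17: C(17, 6) = 12376; 12376 < 16384? YES
  n = 18: C(18, 6) = 18564; 18564 < 16384? NO
The largest n with C(n, 6) < 16384 is n = 17 (where E[X] = 1547/2048 ≈ 0.7554). Hence R(6, 6) > 17, i.e. R(6, 6) ≥ 18.

Largest n = 17; hence R(6, 6) > 17.


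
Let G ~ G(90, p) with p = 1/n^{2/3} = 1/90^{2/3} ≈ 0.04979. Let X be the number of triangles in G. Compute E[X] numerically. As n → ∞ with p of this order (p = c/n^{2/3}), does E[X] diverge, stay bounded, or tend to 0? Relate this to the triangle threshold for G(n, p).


Number of potential triangles: C(90, 3) = 117480.
Each occurs with probability p³ ≈ (0.04979)³ ≈ 1.234568e-04.
By linearity: E[X] = C(90, 3)·p³ ≈ 117480 · 1.234568e-04 ≈ 14.5037.
Since α = 2/3 < 1, p = c/n^{2/3} ≫ 1/n is above the triangle threshold p ~ 1/n. Asymptotically E[X] ~ (c³/6)·n^{3(1−α)} = (1³/6)·n^{1} → ∞; triangles are abundant w.h.p.

E[X] ≈ 14.5037; in regime p = Θ(1/n^{2/3}) E[X] diverges (above the triangle threshold p ~ 1/n).


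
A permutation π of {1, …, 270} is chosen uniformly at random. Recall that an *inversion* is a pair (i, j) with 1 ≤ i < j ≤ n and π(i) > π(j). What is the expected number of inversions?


Write X = Σ X_I over the C(270, 2) = 36315 pairs i < j, with X_I the indicator of one inversion.
There are 36315 indicators.
For each fixed pair i < j, the values π(i) and π(j) are two distinct elements of {1, …, 270} in uniformly random order; by symmetry P[π(i) > π(j)] = 1/2.
By linearity: E[X] = 36315 · (1/2) = C(270, 2) · (1/2) = 36315/2 = 36315/2 ≈ 18157.50000.

E[X] = 36315/2 = 18157.50000.


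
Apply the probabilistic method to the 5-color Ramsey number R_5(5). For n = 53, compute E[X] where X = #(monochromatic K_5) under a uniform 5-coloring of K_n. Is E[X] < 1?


E[X] = C(53, 5) · 5^{1 − 10} = 2869685 · 5^{−9} = 2869685/1953125.
As a reduced fraction: E[X] = 573937/390625 ≈ 1.46928.
Is E[X] < 1? NO.
Since E[X] ≥ 1, the first-moment bound is inconclusive at n = 53; it does NOT by itself certify R_5(5) > 53.

E[X] = 573937/390625 ≈ 1.46928; E[X] ≥ 1; first-moment method inconclusive here.


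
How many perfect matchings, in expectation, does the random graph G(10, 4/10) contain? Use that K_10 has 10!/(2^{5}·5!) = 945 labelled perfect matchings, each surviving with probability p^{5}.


K_10 has 10!/(2^{5}·5!) = 945 labelled perfect matchings.
For each such perfect matching H, let X_H = 1 if all 5 edges of H are present in G. Then P[X_H = 1] = p^{5} = (2/5)^{5} = 32/3125.
By linearity: E[X] = Σ_H E[X_H] = 945 · p^{5} = 945 · 32/3125 = 6048/625.
Numerically: E[X] ≈ 9.6768.

E[X] = 945 · (2/5)^{5} = 6048/625 ≈ 9.6768.


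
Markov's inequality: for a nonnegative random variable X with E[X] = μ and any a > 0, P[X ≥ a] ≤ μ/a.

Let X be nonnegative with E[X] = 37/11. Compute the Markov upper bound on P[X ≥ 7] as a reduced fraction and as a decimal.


μ = E[X] = 37/11, a = 7.
Markov: P[X ≥ 7] ≤ μ/a = (37/11)/7 = 37/77.
Numerically: ≈ 0.481.
(Since a = 7 > μ = 3.364, the bound 37/77 is < 1 and informative.)

P[X ≥ 7] ≤ 37/77 ≈ 0.481.


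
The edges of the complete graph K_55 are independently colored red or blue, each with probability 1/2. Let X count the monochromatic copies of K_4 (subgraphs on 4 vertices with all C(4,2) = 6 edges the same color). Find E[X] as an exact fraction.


Let X = Σ_S X_S over the C(55, 4) = 341055 subsets S of size 4, where X_S = 1 if the K_4 on S is monochromatic.
For a fixed S, the K_4 on S has C(4, 2) = 6 edges. P[all 6 edges red] = (1/2)^6, and likewise for blue, so P[monochromatic] = 2·(1/2)^6 = 2^{1 − 6} = 1/32.
By linearity of expectation: E[X] = C(55, 4) · 2^{1 − 6} = 341055 · 1/32 = 341055/32.
Numerically: E[X] ≈ 10657.9688.

E[X] = C(55,4)·2^(1−C(4,2)) = 341055/32 ≈ 10657.9688.


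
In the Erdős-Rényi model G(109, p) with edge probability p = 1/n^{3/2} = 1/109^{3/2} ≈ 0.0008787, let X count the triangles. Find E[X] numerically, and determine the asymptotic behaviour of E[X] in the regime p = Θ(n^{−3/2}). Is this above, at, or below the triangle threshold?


Number of potential triangles: C(109, 3) = 209934.
Each occurs with probability p³ ≈ (0.0008787)³ ≈ 6.785483e-10.
By linearity: E[X] = C(109, 3)·p³ ≈ 209934 · 6.785483e-10 ≈ 0.0001.
Since α = 3/2 > 1, p = c/n^{3/2} = o(1/n) is below the triangle threshold p ~ 1/n. Asymptotically E[X] ~ (c³/6)·n^{3(1−α)} = (1³/6)·n^{-1.5} → 0, so by Markov's inequality G has no triangles w.h.p.

E[X] ≈ 0.0001; in regime p = Θ(1/n^{3/2}) E[X] tends to 0 (below the triangle threshold p ~ 1/n).


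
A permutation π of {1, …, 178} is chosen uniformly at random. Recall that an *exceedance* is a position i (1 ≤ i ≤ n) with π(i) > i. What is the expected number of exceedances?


Write X = Σ_{i=1}^{178} X_i, where X_i = 1_{π(i) > i}.
For each fixed i, π(i) is uniform over {1, …, 178} (marginal of a uniform permutation), so P[π(i) > i] = (n − i)/n. Summing: Σ_{i=1}^{178} (n − i)/n = (0 + 1 + … + 177)/178 = 178(178 − 1)/(2·178) = (178 − 1)/2.
Hence E[X] = Σ_{i=1}^{178} (178 − i)/178 = 177/2 ≈ 88.500.

E[X] = 177/2 = 88.500.


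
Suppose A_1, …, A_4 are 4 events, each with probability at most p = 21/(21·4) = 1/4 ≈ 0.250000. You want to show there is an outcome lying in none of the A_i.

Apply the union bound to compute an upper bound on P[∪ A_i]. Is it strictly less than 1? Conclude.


Union bound: P[∪_{i=1}^{4} A_i] ≤ Σ_i P[A_i] ≤ 4·p = 4·(1/4) = 1.
Numerically: 1 ≈ 1.000000.
Is 1 < 1? NO.
Since the bound 1 is ≥ 1, the union bound is uninformative here; it does NOT by itself certify existence.

4·p = 1 ≈ 1.000000; existence NOT certified by the union bound.


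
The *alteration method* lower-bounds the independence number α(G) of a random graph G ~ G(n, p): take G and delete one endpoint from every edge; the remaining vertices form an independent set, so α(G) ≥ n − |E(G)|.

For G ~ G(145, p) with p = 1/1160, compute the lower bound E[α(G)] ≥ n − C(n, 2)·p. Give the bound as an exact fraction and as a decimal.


E[|E(G)|] = C(145, 2)·p = 10440 · (1/1160) = 9.
E[α(G)] ≥ n − E[|E(G)|] = 145 − 9 = 136.
Numerically: ≈ 136.000000.
(This is only a lower bound; the true E[α(G)] may be larger.)

E[α(G)] ≥ 136 ≈ 136.000000.


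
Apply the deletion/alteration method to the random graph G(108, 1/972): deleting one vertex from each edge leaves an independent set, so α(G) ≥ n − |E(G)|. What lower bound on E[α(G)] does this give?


E[|E(G)|] = C(108, 2)·p = 5778 · (1/972) = 107/18.
E[α(G)] ≥ n − E[|E(G)|] = 108 − 107/18 = 1837/18.
Numerically: ≈ 102.0556.
(This is only a lower bound; the true E[α(G)] may be larger.)

E[α(G)] ≥ 1837/18 ≈ 102.0556.


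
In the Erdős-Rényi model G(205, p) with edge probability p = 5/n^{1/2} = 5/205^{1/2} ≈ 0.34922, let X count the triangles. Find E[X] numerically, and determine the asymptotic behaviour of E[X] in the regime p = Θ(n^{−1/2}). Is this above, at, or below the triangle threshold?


Number of potential triangles: C(205, 3) = 1414910.
Each occurs with probability p³ ≈ (0.34922)³ ≈ 4.2587213e-02.
By linearity: E[X] = C(205, 3)·p³ ≈ 1414910 · 4.2587213e-02 ≈ 60257.07377.
Since α = 1/2 < 1, p = c/n^{1/2} ≫ 1/n is above the triangle threshold p ~ 1/n. Asymptotically E[X] ~ (c³/6)·n^{3(1−α)} = (5³/6)·n^{1.5} → ∞; triangles are abundant w.h.p.

E[X] ≈ 60257.07377; in regime p = Θ(1/n^{1/2}) E[X] diverges (above the triangle threshold p ~ 1/n).


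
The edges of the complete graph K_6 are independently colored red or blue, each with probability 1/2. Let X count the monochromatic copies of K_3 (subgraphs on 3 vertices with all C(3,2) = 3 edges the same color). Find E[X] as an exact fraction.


Let X = Σ_S X_S over the C(6, 3) = 20 subsets S of size 3, where X_S = 1 if the K_3 on S is monochromatic.
For a fixed S, the K_3 on S has C(3, 2) = 3 edges. P[all 3 edges red] = (1/2)^3, and likewise for blue, so P[monochromatic] = 2·(1/2)^3 = 2^{1 − 3} = 1/4.
Summing: E[X] = C(6, 3) · 2^{1 − 3} = 20 · 1/4 = 5.
Numerically: E[X] ≈ 5.000.

E[X] = C(6,3)·2^(1−C(3,2)) = 5 ≈ 5.000.


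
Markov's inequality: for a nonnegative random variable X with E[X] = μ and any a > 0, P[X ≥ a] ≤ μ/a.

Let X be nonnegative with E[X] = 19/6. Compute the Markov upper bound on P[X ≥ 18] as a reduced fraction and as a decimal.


μ = E[X] = 19/6, a = 18.
Markov: P[X ≥ 18] ≤ μ/a = (19/6)/18 = 19/108.
Numerically: ≈ 0.17593.
(Since a = 18 > μ = 3.16667, the bound 19/108 is < 1 and informative.)

P[X ≥ 18] ≤ 19/108 ≈ 0.17593.


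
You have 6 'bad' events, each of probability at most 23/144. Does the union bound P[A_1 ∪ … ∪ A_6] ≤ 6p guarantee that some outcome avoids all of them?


Union bound: P[∪_{i=1}^{6} A_i] ≤ Σ_i P[A_i] ≤ 6·p = 6·(23/144) = 23/24.
Numerically: 23/24 ≈ 0.95833.
Is 23/24 < 1? YES.
Since P[∪ A_i] ≤ 23/24 < 1, the complement has P[∩ A_i^c] ≥ 1 − 23/24 = 1/24 > 0, so some outcome avoids every A_i.

6·p = 23/24 ≈ 0.95833; existence CERTIFIED by the union bound.


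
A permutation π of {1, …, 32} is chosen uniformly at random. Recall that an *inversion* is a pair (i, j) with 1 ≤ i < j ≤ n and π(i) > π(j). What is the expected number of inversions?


Write X = Σ X_I over the C(32, 2) = 496 pairs i < j, with X_I the indicator of one inversion.
There are 496 indicators.
For each fixed pair i < j, the values π(i) and π(j) are two distinct elements of {1, …, 32} in uniformly random order; by symmetry P[π(i) > π(j)] = 1/2.
By linearity: E[X] = 496 · (1/2) = C(32, 2) · (1/2) = 496/2 = 248 ≈ 248.000.

E[X] = 248 = 248.000.


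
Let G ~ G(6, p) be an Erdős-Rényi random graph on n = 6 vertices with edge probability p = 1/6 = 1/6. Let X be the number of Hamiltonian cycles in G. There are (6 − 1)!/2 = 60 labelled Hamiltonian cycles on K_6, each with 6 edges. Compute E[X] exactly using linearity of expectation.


K_6 has (6 − 1)!/2 = 60 labelled Hamiltonian cycles.
For each such Hamiltonian cycle H, let X_H = 1 if all 6 edges of H are present in G. Then P[X_H = 1] = p^{6} = (1/6)^{6} = 1/46656.
By linearity of expectation: E[X] = Σ_H E[X_H] = 60 · p^{6} = 60 · 1/46656 = 5/3888.
Numerically: E[X] ≈ 0.001286.

E[X] = 60 · (1/6)^{6} = 5/3888 ≈ 0.001286.


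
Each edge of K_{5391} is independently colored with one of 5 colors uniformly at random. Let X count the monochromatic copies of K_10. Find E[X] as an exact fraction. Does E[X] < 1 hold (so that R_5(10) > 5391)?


E[X] = C(5391, 10) · 5^{1 − 45} = 5666344714787188828795213697883 · 5^{−44} = 5666344714787188828795213697883/5684341886080801486968994140625.
As a reduced fraction: E[X] = 5666344714787188828795213697883/5684341886080801486968994140625 ≈ 0.9968.
Is E[X] < 1? YES.
Since E[X] < 1, there exists a 5-coloring of K_{5391} with no monochromatic K_10; hence R_5(10) > 5391.

E[X] = 5666344714787188828795213697883/5684341886080801486968994140625 ≈ 0.9968; E[X] < 1, so R_5(10) > 5391.


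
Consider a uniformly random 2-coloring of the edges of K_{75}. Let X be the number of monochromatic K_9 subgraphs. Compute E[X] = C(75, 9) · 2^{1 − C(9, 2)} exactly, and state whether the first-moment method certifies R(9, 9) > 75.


E[X] = C(75, 9) · 2^{1 − 36} = 125595622175 · 2^{−35} = 125595622175/34359738368.
As a reduced fraction: E[X] = 125595622175/34359738368 ≈ 3.6553137.
Is E[X] < 1? NO.
Since E[X] ≥ 1, the first-moment bound is inconclusive at n = 75; it does NOT by itself certify R(9, 9) > 75.

E[X] = 125595622175/34359738368 ≈ 3.6553137; E[X] ≥ 1; first-moment method inconclusive here.


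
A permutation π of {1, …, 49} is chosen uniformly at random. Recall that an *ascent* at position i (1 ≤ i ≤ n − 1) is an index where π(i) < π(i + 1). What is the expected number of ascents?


Write X = Σ X_I over i = 1, …, 48, with X_I the indicator of one ascent.
There are 48 indicators.
For each fixed i, the pair (π(i), π(i+1)) is a uniformly random ordered pair of distinct values from {1, …, 49}; by symmetry P[π(i) < π(i+1)] = 1/2.
By linearity: E[X] = 48 · (1/2) = (49 − 1) · (1/2) = 24 ≈ 24.00000.

E[X] = 24 = 24.00000.


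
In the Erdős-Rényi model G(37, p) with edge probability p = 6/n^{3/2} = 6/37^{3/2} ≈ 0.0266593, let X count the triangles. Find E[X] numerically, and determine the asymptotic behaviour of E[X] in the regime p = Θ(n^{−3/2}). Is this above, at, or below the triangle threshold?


Number of potential triangles: C(37, 3) = 7770.
Each occurs with probability p³ ≈ (0.0266593)³ ≈ 1.89472416e-05.
By linearity: E[X] = C(37, 3)·p³ ≈ 7770 · 1.89472416e-05 ≈ 0.147220.
Since α = 3/2 > 1, p = c/n^{3/2} = o(1/n) is below the triangle threshold p ~ 1/n. Asymptotically E[X] ~ (c³/6)·n^{3(1−α)} = (6³/6)·n^{-1.5} → 0, so by Markov's inequality G has no triangles w.h.p.

E[X] ≈ 0.147220; in regime p = Θ(1/n^{3/2}) E[X] tends to 0 (below the triangle threshold p ~ 1/n).


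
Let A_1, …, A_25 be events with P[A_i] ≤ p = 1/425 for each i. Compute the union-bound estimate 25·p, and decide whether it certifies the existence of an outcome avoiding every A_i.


Union bound: P[∪_{i=1}^{25} A_i] ≤ Σ_i P[A_i] ≤ 25·p = 25·(1/425) = 1/17.
Numerically: 1/17 ≈ 0.0588235.
Is 1/17 < 1? YES.
Since P[∪ A_i] ≤ 1/17 < 1, the complement has P[∩ A_i^c] ≥ 1 − 1/17 = 16/17 > 0, so some outcome avoids every A_i.

25·p = 1/17 ≈ 0.0588235; existence CERTIFIED by the union bound.


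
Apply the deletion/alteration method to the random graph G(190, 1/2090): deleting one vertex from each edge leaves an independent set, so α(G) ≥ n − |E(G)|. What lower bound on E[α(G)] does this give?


E[|E(G)|] = C(190, 2)·p = 17955 · (1/2090) = 189/22.
E[α(G)] ≥ n − E[|E(G)|] = 190 − 189/22 = 3991/22.
Numerically: ≈ 181.4091.
(This is only a lower bound; the true E[α(G)] may be larger.)

E[α(G)] ≥ 3991/22 ≈ 181.4091.


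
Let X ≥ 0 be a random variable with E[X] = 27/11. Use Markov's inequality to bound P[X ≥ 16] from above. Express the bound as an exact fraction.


μ = E[X] = 27/11, a = 16.
Markov: P[X ≥ 16] ≤ μ/a = (27/11)/16 = 27/176.
Numerically: ≈ 0.1534.
(Since a = 16 > μ = 2.4545, the bound 27/176 is < 1 and informative.)

P[X ≥ 16] ≤ 27/176 ≈ 0.1534.


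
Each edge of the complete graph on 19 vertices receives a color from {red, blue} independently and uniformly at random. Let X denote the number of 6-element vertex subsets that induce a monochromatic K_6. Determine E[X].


Let X = Σ_S X_S over the C(19, 6) = 27132 subsets S of size 6, where X_S = 1 if the K_6 on S is monochromatic.
For a fixed S, the K_6 on S has C(6, 2) = 15 edges. P[all 15 edges red] = (1/2)^15, and likewise for blue, so P[monochromatic] = 2·(1/2)^15 = 2^{1 − 15} = 1/16384.
By linearity: E[X] = C(19, 6) · 2^{1 − 15} = 27132 · 1/16384 = 6783/4096.
Numerically: E[X] ≈ 1.65601.

E[X] = C(19,6)·2^(1−C(6,2)) = 6783/4096 ≈ 1.65601.


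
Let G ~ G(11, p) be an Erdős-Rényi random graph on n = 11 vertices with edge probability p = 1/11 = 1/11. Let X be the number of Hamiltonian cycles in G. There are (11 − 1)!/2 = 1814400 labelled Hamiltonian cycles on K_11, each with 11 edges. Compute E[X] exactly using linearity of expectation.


K_11 has (11 − 1)!/2 = 1814400 labelled Hamiltonian cycles.
For each such Hamiltonian cycle H, let X_H = 1 if all 11 edges of H are present in G. Then P[X_H = 1] = p^{11} = (1/11)^{11} = 1/285311670611.
By linearity of expectation: E[X] = Σ_H E[X_H] = 1814400 · p^{11} = 1814400 · 1/285311670611 = 1814400/285311670611.
Numerically: E[X] ≈ 6.36e-06.

E[X] = 1814400 · (1/11)^{11} = 1814400/285311670611 ≈ 6.36e-06.


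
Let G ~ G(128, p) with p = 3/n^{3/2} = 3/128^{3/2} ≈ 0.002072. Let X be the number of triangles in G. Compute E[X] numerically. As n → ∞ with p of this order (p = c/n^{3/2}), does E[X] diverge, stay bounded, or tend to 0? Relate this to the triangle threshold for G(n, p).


Number of potential triangles: C(128, 3) = 341376.
Each occurs with probability p³ ≈ (0.002072)³ ≈ 8.890351e-09.
By linearity: E[X] = C(128, 3)·p³ ≈ 341376 · 8.890351e-09 ≈ 0.0030.
Since α = 3/2 > 1, p = c/n^{3/2} = o(1/n) is below the triangle threshold p ~ 1/n. Asymptotically E[X] ~ (c³/6)·n^{3(1−α)} = (3³/6)·n^{-1.5} → 0, so by Markov's inequality G has no triangles w.h.p.

E[X] ≈ 0.0030; in regime p = Θ(1/n^{3/2}) E[X] tends to 0 (below the triangle threshold p ~ 1/n).


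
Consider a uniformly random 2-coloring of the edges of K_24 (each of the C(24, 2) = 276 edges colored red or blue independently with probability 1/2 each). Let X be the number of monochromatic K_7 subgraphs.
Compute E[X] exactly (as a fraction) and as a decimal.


Let X = Σ_S X_S over the C(24, 7) = 346104 subsets S of size 7, where X_S = 1 if the K_7 on S is monochromatic.
For a fixed S, the K_7 on S has C(7, 2) = 21 edges. P[all 21 edges red] = (1/2)^21, and likewise for blue, so P[monochromatic] = 2·(1/2)^21 = 2^{1 − 21} = 1/1048576.
Summing: E[X] = C(24, 7) · 2^{1 − 21} = 346104 · 1/1048576 = 43263/131072.
Numerically: E[X] ≈ 0.33007.

E[X] = C(24,7)·2^(1−C(7,2)) = 43263/131072 ≈ 0.33007.


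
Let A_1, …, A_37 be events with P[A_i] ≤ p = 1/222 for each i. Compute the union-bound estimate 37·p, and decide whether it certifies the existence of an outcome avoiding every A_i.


Union bound: P[∪_{i=1}^{37} A_i] ≤ Σ_i P[A_i] ≤ 37·p = 37·(1/222) = 1/6.
Numerically: 1/6 ≈ 0.166667.
Is 1/6 < 1? YES.
Since P[∪ A_i] ≤ 1/6 < 1, the complement has P[∩ A_i^c] ≥ 1 − 1/6 = 5/6 > 0, so some outcome avoids every A_i.

37·p = 1/6 ≈ 0.166667; existence CERTIFIED by the union bound.


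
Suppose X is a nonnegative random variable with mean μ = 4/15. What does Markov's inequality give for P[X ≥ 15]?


μ = E[X] = 4/15, a = 15.
Markov: P[X ≥ 15] ≤ μ/a = (4/15)/15 = 4/225.
Numerically: ≈ 0.018.
(Since a = 15 > μ = 0.267, the bound 4/225 is < 1 and informative.)

P[X ≥ 15] ≤ 4/225 ≈ 0.018.


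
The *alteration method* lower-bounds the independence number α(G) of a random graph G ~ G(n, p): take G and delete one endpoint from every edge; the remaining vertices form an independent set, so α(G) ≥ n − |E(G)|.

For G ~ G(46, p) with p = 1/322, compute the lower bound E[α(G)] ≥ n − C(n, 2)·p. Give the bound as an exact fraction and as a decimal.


E[|E(G)|] = C(46, 2)·p = 1035 · (1/322) = 45/14.
E[α(G)] ≥ n − E[|E(G)|] = 46 − 45/14 = 599/14.
Numerically: ≈ 42.7857.
(This is only a lower bound; the true E[α(G)] may be larger.)

E[α(G)] ≥ 599/14 ≈ 42.7857.


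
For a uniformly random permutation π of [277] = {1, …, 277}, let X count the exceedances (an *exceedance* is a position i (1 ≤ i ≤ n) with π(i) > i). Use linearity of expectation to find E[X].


Write X = Σ_{i=1}^{277} X_i, where X_i = 1_{π(i) > i}.
For each fixed i, π(i) is uniform over {1, …, 277} (marginal of a uniform permutation), so P[π(i) > i] = (n − i)/n. Summing: Σ_{i=1}^{277} (n − i)/n = (0 + 1 + … + 276)/277 = 277(277 − 1)/(2·277) = (277 − 1)/2.
Hence E[X] = Σ_{i=1}^{277} (277 − i)/277 = 138 ≈ 138.00000.

E[X] = 138 = 138.00000.


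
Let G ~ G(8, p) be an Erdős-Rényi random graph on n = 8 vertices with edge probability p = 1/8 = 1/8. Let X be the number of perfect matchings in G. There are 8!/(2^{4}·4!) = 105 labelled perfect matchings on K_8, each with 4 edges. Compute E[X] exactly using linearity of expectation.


K_8 has 8!/(2^{4}·4!) = 105 labelled perfect matchings.
For each such perfect matching H, let X_H = 1 if all 4 edges of H are present in G. Then P[X_H = 1] = p^{4} = (1/8)^{4} = 1/4096.
Summing the indicators: E[X] = Σ_H E[X_H] = 105 · p^{4} = 105 · 1/4096 = 105/4096.
Numerically: E[X] ≈ 0.025635.

E[X] = 105 · (1/8)^{4} = 105/4096 ≈ 0.025635.


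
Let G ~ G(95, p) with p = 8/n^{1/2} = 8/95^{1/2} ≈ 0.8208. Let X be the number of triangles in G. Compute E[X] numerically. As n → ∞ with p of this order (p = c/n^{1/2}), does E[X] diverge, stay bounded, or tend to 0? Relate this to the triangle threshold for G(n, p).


Number of potential triangles: C(95, 3) = 138415.
Each occurs with probability p³ ≈ (0.8208)³ ≈ 5.529483e-01.
By linearity: E[X] = C(95, 3)·p³ ≈ 138415 · 5.529483e-01 ≈ 76536.3435.
Since α = 1/2 < 1, p = c/n^{1/2} ≫ 1/n is above the triangle threshold p ~ 1/n. Asymptotically E[X] ~ (c³/6)·n^{3(1−α)} = (8³/6)·n^{1.5} → ∞; triangles are abundant w.h.p.

E[X] ≈ 76536.3435; in regime p = Θ(1/n^{1/2}) E[X] diverges (above the triangle threshold p ~ 1/n).


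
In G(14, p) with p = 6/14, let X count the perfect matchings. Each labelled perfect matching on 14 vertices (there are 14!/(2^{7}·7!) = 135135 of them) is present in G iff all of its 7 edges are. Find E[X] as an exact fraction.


K_14 has 14!/(2^{7}·7!) = 135135 labelled perfect matchings.
For each such perfect matching H, let X_H = 1 if all 7 edges of H are present in G. Then P[X_H = 1] = p^{7} = (3/7)^{7} = 2187/823543.
Summing the indicators: E[X] = Σ_H E[X_H] = 135135 · p^{7} = 135135 · 2187/823543 = 42220035/117649.
Numerically: E[X] ≈ 358.9.

E[X] = 135135 · (3/7)^{7} = 42220035/117649 ≈ 358.9.


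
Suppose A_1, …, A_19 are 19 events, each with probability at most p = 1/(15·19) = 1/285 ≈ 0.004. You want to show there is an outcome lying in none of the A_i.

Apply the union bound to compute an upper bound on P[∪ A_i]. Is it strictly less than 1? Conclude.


Union bound: P[∪_{i=1}^{19} A_i] ≤ Σ_i P[A_i] ≤ 19·p = 19·(1/285) = 1/15.
Numerically: 1/15 ≈ 0.067.
Is 1/15 < 1? YES.
Since P[∪ A_i] ≤ 1/15 < 1, the complement has P[∩ A_i^c] ≥ 1 − 1/15 = 14/15 > 0, so some outcome avoids every A_i.

19·p = 1/15 ≈ 0.067; existence CERTIFIED by the union bound.


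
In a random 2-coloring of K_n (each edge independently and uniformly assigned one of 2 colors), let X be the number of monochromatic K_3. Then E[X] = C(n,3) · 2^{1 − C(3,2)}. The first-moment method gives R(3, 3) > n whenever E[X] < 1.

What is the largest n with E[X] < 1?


We need C(n, 3) · 2^{1 − 3} < 1, i.e. C(n, 3) < 2^{3 − 1} = 4.
Check values of n near the boundary:
  n = 3: C(3, 3) = 1; 1 < 4? YES
  n = 4: C(4, 3) = 4; 4 < 4? NO
  n = 5: C(5, 3) = 10; 10 < 4? NO
  n = 6: C(6, 3) = 20; 20 < 4? NO
The largest n with C(n, 3) < 4 is n = 3 (where E[X] = 1/4 ≈ 0.250). Hence R(3, 3) > 3, i.e. R(3, 3) ≥ 4.

Largest n = 3; hence R(3, 3) > 3.


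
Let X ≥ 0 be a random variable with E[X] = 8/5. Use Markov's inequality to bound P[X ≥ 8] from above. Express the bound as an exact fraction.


μ = E[X] = 8/5, a = 8.
Markov: P[X ≥ 8] ≤ μ/a = (8/5)/8 = 1/5.
Numerically: ≈ 0.20000.
(Since a = 8 > μ = 1.60000, the bound 1/5 is < 1 and informative.)

P[X ≥ 8] ≤ 1/5 ≈ 0.20000.


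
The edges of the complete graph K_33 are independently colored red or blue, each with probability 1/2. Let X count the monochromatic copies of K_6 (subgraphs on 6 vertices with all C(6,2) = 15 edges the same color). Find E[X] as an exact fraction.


Let X = Σ_S X_S over the C(33, 6) = 1107568 subsets S of size 6, where X_S = 1 if the K_6 on S is monochromatic.
For a fixed S, the K_6 on S has C(6, 2) = 15 edges. P[all 15 edges red] = (1/2)^15, and likewise for blue, so P[monochromatic] = 2·(1/2)^15 = 2^{1 − 15} = 1/16384.
By linearity of expectation: E[X] = C(33, 6) · 2^{1 − 15} = 1107568 · 1/16384 = 69223/1024.
Numerically: E[X] ≈ 67.601.

E[X] = C(33,6)·2^(1−C(6,2)) = 69223/1024 ≈ 67.601.


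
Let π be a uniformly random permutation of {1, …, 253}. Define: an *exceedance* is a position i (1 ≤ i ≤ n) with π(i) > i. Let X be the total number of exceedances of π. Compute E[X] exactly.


Write X = Σ_{i=1}^{253} X_i, where X_i = 1_{π(i) > i}.
For each fixed i, π(i) is uniform over {1, …, 253} (marginal of a uniform permutation), so P[π(i) > i] = (n − i)/n. Summing: Σ_{i=1}^{253} (n − i)/n = (0 + 1 + … + 252)/253 = 253(253 − 1)/(2·253) = (253 − 1)/2.
Hence E[X] = Σ_{i=1}^{253} (253 − i)/253 = 126 ≈ 126.00000.

E[X] = 126 = 126.00000.


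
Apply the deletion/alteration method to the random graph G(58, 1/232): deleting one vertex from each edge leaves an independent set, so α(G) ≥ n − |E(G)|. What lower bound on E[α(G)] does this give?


E[|E(G)|] = C(58, 2)·p = 1653 · (1/232) = 57/8.
E[α(G)] ≥ n − E[|E(G)|] = 58 − 57/8 = 407/8.
Numerically: ≈ 50.875.
(This is only a lower bound; the true E[α(G)] may be larger.)

E[α(G)] ≥ 407/8 ≈ 50.875.


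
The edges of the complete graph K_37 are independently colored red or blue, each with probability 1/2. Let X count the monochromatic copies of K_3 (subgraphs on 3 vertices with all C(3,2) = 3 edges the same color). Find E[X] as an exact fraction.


Let X = Σ_S X_S over the C(37, 3) = 7770 subsets S of size 3, where X_S = 1 if the K_3 on S is monochromatic.
For a fixed S, the K_3 on S has C(3, 2) = 3 edges. P[all 3 edges red] = (1/2)^3, and likewise for blue, so P[monochromatic] = 2·(1/2)^3 = 2^{1 − 3} = 1/4.
By linearity: E[X] = C(37, 3) · 2^{1 − 3} = 7770 · 1/4 = 3885/2.
Numerically: E[X] ≈ 1942.50000.

E[X] = C(37,3)·2^(1−C(3,2)) = 3885/2 ≈ 1942.50000.


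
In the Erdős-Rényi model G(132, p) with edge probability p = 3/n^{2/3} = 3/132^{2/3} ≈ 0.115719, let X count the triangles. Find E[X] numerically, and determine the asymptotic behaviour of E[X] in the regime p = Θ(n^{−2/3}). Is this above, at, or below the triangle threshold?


Number of potential triangles: C(132, 3) = 374660.
Each occurs with probability p³ ≈ (0.115719)³ ≈ 1.54958678e-03.
By linearity: E[X] = C(132, 3)·p³ ≈ 374660 · 1.54958678e-03 ≈ 580.568182.
Since α = 2/3 < 1, p = c/n^{2/3} ≫ 1/n is above the triangle threshold p ~ 1/n. Asymptotically E[X] ~ (c³/6)·n^{3(1−α)} = (3³/6)·n^{1} → ∞; triangles are abundant w.h.p.

E[X] ≈ 580.568182; in regime p = Θ(1/n^{2/3}) E[X] diverges (above the triangle threshold p ~ 1/n).


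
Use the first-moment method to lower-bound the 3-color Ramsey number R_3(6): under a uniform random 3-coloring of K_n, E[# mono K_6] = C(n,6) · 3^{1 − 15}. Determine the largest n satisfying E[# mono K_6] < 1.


We need C(n, 6) · 3^{1 − 15} < 1, i.e. C(n, 6) < 3^{15 − 1} = 4782969.
Check values of n near the boundary:
  n = 35: C(35, 6) = 1623160; 1623160 < 4782969? YES
  n = 36: C(36, 6) = 1947792; 1947792 < 4782969? YES
  n = 37: C(37, 6) = 2324784; 2324784 < 4782969? YES
  n = 38: C(38, 6) = 2760681; 2760681 < 4782969? YES
  n = 39: C(39, 6) = 3262623; 3262623 < 4782969? YES
  n = 40: C(40, 6) = 3838380; 3838380 < 4782969? YES
  n = 41: C(41, 6) = 4496388; 4496388 < 4782969? YES
  n = 42: C(42, 6) = 5245786; 5245786 < 4782969? NO
  n = 43: C(43, 6) = 6096454; 6096454 < 4782969? NO
The largest n with C(n, 6) < 4782969 is n = 41 (where E[X] = 1498796/1594323 ≈ 0.940). Hence R_3(6) > 41, i.e. R_3(6) ≥ 42.

Largest n = 41; hence R_3(6) > 41.


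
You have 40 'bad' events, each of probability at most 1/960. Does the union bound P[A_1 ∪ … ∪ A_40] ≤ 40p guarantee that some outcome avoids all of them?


Union bound: P[∪_{i=1}^{40} A_i] ≤ Σ_i P[A_i] ≤ 40·p = 40·(1/960) = 1/24.
Numerically: 1/24 ≈ 0.0417.
Is 1/24 < 1? YES.
Since P[∪ A_i] ≤ 1/24 < 1, the complement has P[∩ A_i^c] ≥ 1 − 1/24 = 23/24 > 0, so some outcome avoids every A_i.

40·p = 1/24 ≈ 0.0417; existence CERTIFIED by the union bound.


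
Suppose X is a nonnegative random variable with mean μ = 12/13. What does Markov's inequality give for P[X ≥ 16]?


μ = E[X] = 12/13, a = 16.
Markov: P[X ≥ 16] ≤ μ/a = (12/13)/16 = 3/52.
Numerically: ≈ 0.0577.
(Since a = 16 > μ = 0.9231, the bound 3/52 is < 1 and informative.)

P[X ≥ 16] ≤ 3/52 ≈ 0.0577.


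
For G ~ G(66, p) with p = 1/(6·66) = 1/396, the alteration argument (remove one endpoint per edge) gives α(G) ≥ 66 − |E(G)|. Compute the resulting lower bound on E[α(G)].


E[|E(G)|] = C(66, 2)·p = 2145 · (1/396) = 65/12.
E[α(G)] ≥ n − E[|E(G)|] = 66 − 65/12 = 727/12.
Numerically: ≈ 60.58333.
(This is only a lower bound; the true E[α(G)] may be larger.)

E[α(G)] ≥ 727/12 ≈ 60.58333.


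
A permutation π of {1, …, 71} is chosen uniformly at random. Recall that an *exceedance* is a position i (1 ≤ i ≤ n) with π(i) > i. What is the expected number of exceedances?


Write X = Σ_{i=1}^{71} X_i, where X_i = 1_{π(i) > i}.
For each fixed i, π(i) is uniform over {1, …, 71} (marginal of a uniform permutation), so P[π(i) > i] = (n − i)/n. Summing: Σ_{i=1}^{71} (n − i)/n = (0 + 1 + … + 70)/71 = 71(71 − 1)/(2·71) = (71 − 1)/2.
Hence E[X] = Σ_{i=1}^{71} (71 − i)/71 = 35 ≈ 35.000.

E[X] = 35 = 35.000.


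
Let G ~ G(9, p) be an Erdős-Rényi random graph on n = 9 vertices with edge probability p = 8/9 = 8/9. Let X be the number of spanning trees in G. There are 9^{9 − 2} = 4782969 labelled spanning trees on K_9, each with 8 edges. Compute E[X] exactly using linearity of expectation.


K_9 has 9^{9 − 2} = 4782969 labelled spanning trees.
For each such spanning tree H, let X_H = 1 if all 8 edges of H are present in G. Then P[X_H = 1] = p^{8} = (8/9)^{8} = 16777216/43046721.
By linearity: E[X] = Σ_H E[X_H] = 4782969 · p^{8} = 4782969 · 16777216/43046721 = 16777216/9.
Numerically: E[X] ≈ 1.86e+06.

E[X] = 4782969 · (8/9)^{8} = 16777216/9 ≈ 1.86e+06.


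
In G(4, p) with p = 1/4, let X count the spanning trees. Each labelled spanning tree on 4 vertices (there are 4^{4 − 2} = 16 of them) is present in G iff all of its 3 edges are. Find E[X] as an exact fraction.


K_4 has 4^{4 − 2} = 16 labelled spanning trees.
For each such spanning tree H, let X_H = 1 if all 3 edges of H are present in G. Then P[X_H = 1] = p^{3} = (1/4)^{3} = 1/64.
By linearity: E[X] = Σ_H E[X_H] = 16 · p^{3} = 16 · 1/64 = 1/4.
Numerically: E[X] ≈ 0.25.

E[X] = 16 · (1/4)^{3} = 1/4 ≈ 0.25.


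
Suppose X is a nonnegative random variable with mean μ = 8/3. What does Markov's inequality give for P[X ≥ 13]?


μ = E[X] = 8/3, a = 13.
Markov: P[X ≥ 13] ≤ μ/a = (8/3)/13 = 8/39.
Numerically: ≈ 0.205128.
(Since a = 13 > μ = 2.666667, the bound 8/39 is < 1 and informative.)

P[X ≥ 13] ≤ 8/39 ≈ 0.205128.


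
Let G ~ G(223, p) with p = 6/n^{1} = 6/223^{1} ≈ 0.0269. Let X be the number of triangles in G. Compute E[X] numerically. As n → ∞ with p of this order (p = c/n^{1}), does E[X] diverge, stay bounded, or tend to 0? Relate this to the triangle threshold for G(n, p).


Number of potential triangles: C(223, 3) = 1823471.
Each occurs with probability p³ ≈ (0.0269)³ ≈ 1.94778e-05.
By linearity: E[X] = C(223, 3)·p³ ≈ 1823471 · 1.94778e-05 ≈ 35.517.
Here α = 1, so p = 6/n is exactly at the triangle threshold p ~ 1/n. Asymptotically E[X] → c³/6 = 6³/6 = 36 ≈ 36.000, a bounded constant. In this regime the triangle count is asymptotically Poisson(c³/6).

E[X] ≈ 35.517; in regime p = Θ(1/n^{1}) E[X] stays bounded (at the triangle threshold p ~ 1/n).


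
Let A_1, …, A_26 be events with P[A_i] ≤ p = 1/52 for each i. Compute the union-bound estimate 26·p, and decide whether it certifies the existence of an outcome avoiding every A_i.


Union bound: P[∪_{i=1}^{26} A_i] ≤ Σ_i P[A_i] ≤ 26·p = 26·(1/52) = 1/2.
Numerically: 1/2 ≈ 0.5000000.
Is 1/2 < 1? YES.
Since P[∪ A_i] ≤ 1/2 < 1, the complement has P[∩ A_i^c] ≥ 1 − 1/2 = 1/2 > 0, so some outcome avoids every A_i.

26·p = 1/2 ≈ 0.5000000; existence CERTIFIED by the union bound.


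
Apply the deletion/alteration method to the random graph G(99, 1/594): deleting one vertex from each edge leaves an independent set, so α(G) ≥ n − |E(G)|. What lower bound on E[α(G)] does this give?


E[|E(G)|] = C(99, 2)·p = 4851 · (1/594) = 49/6.
E[α(G)] ≥ n − E[|E(G)|] = 99 − 49/6 = 545/6.
Numerically: ≈ 90.833.
(This is only a lower bound; the true E[α(G)] may be larger.)

E[α(G)] ≥ 545/6 ≈ 90.833.
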